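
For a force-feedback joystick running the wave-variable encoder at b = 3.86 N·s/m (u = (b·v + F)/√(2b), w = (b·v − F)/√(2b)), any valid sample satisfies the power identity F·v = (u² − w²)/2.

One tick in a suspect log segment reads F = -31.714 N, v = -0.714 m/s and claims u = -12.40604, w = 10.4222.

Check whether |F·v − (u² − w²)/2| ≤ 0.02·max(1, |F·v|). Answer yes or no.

yes

F·v = (-31.714)×(-0.714) = 22.64380 W.
(u² − w²)/2 = (153.90983 − 108.62225)/2 = 22.64379 W.
|Δ| = 0.00001;  2% of max(1, |F·v|) = 0.45288.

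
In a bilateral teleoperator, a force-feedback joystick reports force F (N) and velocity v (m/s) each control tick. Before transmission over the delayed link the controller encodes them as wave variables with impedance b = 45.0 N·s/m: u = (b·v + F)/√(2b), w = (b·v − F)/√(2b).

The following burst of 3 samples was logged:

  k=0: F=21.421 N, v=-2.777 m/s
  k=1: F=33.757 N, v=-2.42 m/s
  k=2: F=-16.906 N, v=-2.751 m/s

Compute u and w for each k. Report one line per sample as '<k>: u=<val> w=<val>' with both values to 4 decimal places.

k=0: b·v=45.0×(-2.777)=-124.9650; √(2b)=9.4868; u=(-124.9650+21.421)/9.4868=-10.9145, w=(-124.9650−21.421)/9.4868=-15.4304
k=1: b·v=45.0×(-2.42)=-108.9000; √(2b)=9.4868; u=(-108.9000+33.757)/9.4868=-7.9208, w=(-108.9000−33.757)/9.4868=-15.0374
k=2: b·v=45.0×(-2.751)=-123.7950; √(2b)=9.4868; u=(-123.7950+(-16.906))/9.4868=-14.8312, w=(-123.7950−(-16.906))/9.4868=-11.2671

0: u=-10.9145 w=-15.4304
1: u=-7.9208 w=-15.0374
2: u=-14.8312 w=-11.2671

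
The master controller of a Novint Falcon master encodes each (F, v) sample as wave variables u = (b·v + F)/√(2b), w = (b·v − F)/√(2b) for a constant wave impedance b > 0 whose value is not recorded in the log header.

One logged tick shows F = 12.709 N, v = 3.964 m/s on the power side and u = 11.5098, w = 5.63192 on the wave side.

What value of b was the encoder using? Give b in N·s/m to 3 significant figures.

u + w = 17.14172;  u + w = √(2b)·v, so √(2b) = 17.14172/3.964 = 4.32435.
b = (√(2b))²/2 = 18.70000/2 = 9.35000.
(Check via u − w = 2F/√(2b): u − w = 5.87788, 2F/√(2b) = 5.87788.)

b = 9.35 N·s/m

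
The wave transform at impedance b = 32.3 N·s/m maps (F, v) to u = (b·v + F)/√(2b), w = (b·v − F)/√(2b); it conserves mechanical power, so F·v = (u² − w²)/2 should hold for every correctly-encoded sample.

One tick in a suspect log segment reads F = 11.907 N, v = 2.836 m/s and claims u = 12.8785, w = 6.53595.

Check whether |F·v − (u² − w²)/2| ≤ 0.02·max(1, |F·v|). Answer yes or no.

F·v = 11.907×2.836 = 33.76825 W.
(u² − w²)/2 = (165.85576 − 42.71864)/2 = 61.56856 W.
|Δ| = 27.80031;  2% of max(1, |F·v|) = 0.67537.

no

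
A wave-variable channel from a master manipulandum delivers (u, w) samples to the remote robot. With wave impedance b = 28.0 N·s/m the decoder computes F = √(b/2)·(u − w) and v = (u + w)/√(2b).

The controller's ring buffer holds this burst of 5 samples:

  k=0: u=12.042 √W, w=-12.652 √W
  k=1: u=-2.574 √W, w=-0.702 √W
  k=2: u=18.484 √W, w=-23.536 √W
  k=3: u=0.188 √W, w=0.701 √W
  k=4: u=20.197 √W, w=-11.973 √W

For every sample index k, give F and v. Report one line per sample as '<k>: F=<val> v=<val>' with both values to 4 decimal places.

k=0: u−w=24.6940, u+w=-0.6100; √(b/2)=3.7417, √(2b)=7.4833; F=3.7417×24.694=92.3965, v=-0.6100/7.4833=-0.0815
k=1: u−w=-1.8720, u+w=-3.2760; √(b/2)=3.7417, √(2b)=7.4833; F=3.7417×(-1.872)=-7.0044, v=-3.2760/7.4833=-0.4378
k=2: u−w=42.0200, u+w=-5.0520; √(b/2)=3.7417, √(2b)=7.4833; F=3.7417×42.02=157.2244, v=-5.0520/7.4833=-0.6751
k=3: u−w=-0.5130, u+w=0.8890; √(b/2)=3.7417, √(2b)=7.4833; F=3.7417×(-0.513)=-1.9195, v=0.8890/7.4833=0.1188
k=4: u−w=32.1700, u+w=8.2240; √(b/2)=3.7417, √(2b)=7.4833; F=3.7417×32.17=120.3691, v=8.2240/7.4833=1.0990

0: F=92.3965 v=-0.0815
1: F=-7.0044 v=-0.4378
2: F=157.2244 v=-0.6751
3: F=-1.9195 v=0.1188
4: F=120.3691 v=1.0990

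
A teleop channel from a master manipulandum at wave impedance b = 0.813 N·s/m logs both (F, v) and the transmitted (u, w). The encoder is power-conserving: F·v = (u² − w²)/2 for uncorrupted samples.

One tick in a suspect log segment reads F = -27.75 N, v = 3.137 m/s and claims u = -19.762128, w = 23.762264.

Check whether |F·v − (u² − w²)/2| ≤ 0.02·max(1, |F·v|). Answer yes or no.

yes

F·v = (-27.75)×3.137 = -87.051750 W.
(u² − w²)/2 = (390.541703 − 564.645190)/2 = -87.051744 W.
|Δ| = 0.000006;  2% of max(1, |F·v|) = 1.741035.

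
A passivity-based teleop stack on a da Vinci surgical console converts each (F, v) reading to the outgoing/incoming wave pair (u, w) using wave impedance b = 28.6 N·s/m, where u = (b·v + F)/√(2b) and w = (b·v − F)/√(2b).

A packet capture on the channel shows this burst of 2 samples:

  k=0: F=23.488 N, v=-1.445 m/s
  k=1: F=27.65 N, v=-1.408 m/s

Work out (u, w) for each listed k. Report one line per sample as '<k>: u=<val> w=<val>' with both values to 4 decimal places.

0: u=-2.3587 w=-8.5699
1: u=-1.6685 w=-8.9803

k=0: b·v=28.6×(-1.445)=-41.3270; √(2b)=7.5631; u=(-41.3270+23.488)/7.5631=-2.3587, w=(-41.3270−23.488)/7.5631=-8.5699
k=1: b·v=28.6×(-1.408)=-40.2688; √(2b)=7.5631; u=(-40.2688+27.65)/7.5631=-1.6685, w=(-40.2688−27.65)/7.5631=-8.9803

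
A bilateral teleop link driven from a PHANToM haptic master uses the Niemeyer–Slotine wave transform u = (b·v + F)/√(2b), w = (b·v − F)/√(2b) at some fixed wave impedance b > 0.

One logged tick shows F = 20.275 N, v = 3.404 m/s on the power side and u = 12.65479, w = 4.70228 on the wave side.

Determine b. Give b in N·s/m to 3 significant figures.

b = 13 N·s/m

u + w = 17.35707;  u + w = √(2b)·v, so √(2b) = 17.35707/3.404 = 5.09902.
b = (√(2b))²/2 = 26.00002/2 = 13.00001.
(Check via u − w = 2F/√(2b): u − w = 7.95251, 2F/√(2b) = 7.95251.)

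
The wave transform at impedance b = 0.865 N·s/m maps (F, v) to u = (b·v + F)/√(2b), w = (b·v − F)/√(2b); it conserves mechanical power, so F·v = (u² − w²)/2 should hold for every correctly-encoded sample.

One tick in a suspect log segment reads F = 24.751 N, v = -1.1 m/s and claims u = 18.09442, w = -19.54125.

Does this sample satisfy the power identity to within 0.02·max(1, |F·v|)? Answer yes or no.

yes

F·v = 24.751×(-1.1) = -27.2261 W.
(u² − w²)/2 = (327.4080 − 381.8605)/2 = -27.2262 W.
|Δ| = 0.0001;  2% of max(1, |F·v|) = 0.5445.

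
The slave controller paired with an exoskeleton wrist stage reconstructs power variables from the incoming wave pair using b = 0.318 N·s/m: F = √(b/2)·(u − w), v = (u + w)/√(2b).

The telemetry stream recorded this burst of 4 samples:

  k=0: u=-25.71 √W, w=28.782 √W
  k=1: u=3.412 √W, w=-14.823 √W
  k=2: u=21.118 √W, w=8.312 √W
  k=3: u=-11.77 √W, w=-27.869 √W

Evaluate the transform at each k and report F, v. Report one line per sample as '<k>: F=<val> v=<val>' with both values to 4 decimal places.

k=0: u−w=-54.4920, u+w=3.0720; √(b/2)=0.3987, √(2b)=0.7975; F=0.3987×(-54.492)=-21.7286, v=3.0720/0.7975=3.8521
k=1: u−w=18.2350, u+w=-11.4110; √(b/2)=0.3987, √(2b)=0.7975; F=0.3987×18.235=7.2712, v=-11.4110/0.7975=-14.3085
k=2: u−w=12.8060, u+w=29.4300; √(b/2)=0.3987, √(2b)=0.7975; F=0.3987×12.806=5.1064, v=29.4300/0.7975=36.9030
k=3: u−w=16.0990, u+w=-39.6390; √(b/2)=0.3987, √(2b)=0.7975; F=0.3987×16.099=6.4194, v=-39.6390/0.7975=-49.7043

0: F=-21.7286 v=3.8521
1: F=7.2712 v=-14.3085
2: F=5.1064 v=36.9030
3: F=6.4194 v=-49.7043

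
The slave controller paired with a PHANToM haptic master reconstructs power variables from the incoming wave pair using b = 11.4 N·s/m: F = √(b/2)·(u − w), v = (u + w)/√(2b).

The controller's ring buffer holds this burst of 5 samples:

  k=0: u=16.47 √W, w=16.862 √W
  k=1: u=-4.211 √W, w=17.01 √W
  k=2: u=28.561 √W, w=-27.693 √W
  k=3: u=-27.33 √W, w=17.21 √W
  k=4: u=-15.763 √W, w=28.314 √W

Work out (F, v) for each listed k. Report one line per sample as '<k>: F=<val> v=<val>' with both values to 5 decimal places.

k=0: u−w=-0.39200, u+w=33.33200; √(b/2)=2.38747, √(2b)=4.77493; F=2.38747×(-0.392)=-0.93589, v=33.33200/4.77493=6.98062
k=1: u−w=-21.22100, u+w=12.79900; √(b/2)=2.38747, √(2b)=4.77493; F=2.38747×(-21.221)=-50.66444, v=12.79900/4.77493=2.68046
k=2: u−w=56.25400, u+w=0.86800; √(b/2)=2.38747, √(2b)=4.77493; F=2.38747×56.254=134.30458, v=0.86800/4.77493=0.18178
k=3: u−w=-44.54000, u+w=-10.12000; √(b/2)=2.38747, √(2b)=4.77493; F=2.38747×(-44.54)=-106.33779, v=-10.12000/4.77493=-2.11940
k=4: u−w=-44.07700, u+w=12.55100; √(b/2)=2.38747, √(2b)=4.77493; F=2.38747×(-44.077)=-105.23240, v=12.55100/4.77493=2.62852

0: F=-0.93589 v=6.98062
1: F=-50.66444 v=2.68046
2: F=134.30458 v=0.18178
3: F=-106.33779 v=-2.11940
4: F=-105.23240 v=2.62852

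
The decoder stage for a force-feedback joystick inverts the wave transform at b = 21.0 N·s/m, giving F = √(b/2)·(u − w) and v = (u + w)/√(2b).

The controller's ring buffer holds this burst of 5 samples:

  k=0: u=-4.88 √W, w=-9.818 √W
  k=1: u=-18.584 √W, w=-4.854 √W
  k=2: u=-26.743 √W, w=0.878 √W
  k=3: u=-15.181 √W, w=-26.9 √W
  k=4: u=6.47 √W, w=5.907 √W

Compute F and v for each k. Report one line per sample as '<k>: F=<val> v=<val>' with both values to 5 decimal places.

k=0: u−w=4.93800, u+w=-14.69800; √(b/2)=3.24037, √(2b)=6.48074; F=3.24037×4.938=16.00095, v=-14.69800/6.48074=-2.26795
k=1: u−w=-13.73000, u+w=-23.43800; √(b/2)=3.24037, √(2b)=6.48074; F=3.24037×(-13.73)=-44.49028, v=-23.43800/6.48074=-3.61656
k=2: u−w=-27.62100, u+w=-25.86500; √(b/2)=3.24037, √(2b)=6.48074; F=3.24037×(-27.621)=-89.50227, v=-25.86500/6.48074=-3.99106
k=3: u−w=11.71900, u+w=-42.08100; √(b/2)=3.24037, √(2b)=6.48074; F=3.24037×11.719=37.97390, v=-42.08100/6.48074=-6.49324
k=4: u−w=0.56300, u+w=12.37700; √(b/2)=3.24037, √(2b)=6.48074; F=3.24037×0.563=1.82433, v=12.37700/6.48074=1.90981

0: F=16.00095 v=-2.26795
1: F=-44.49028 v=-3.61656
2: F=-89.50227 v=-3.99106
3: F=37.97390 v=-6.49324
4: F=1.82433 v=1.90981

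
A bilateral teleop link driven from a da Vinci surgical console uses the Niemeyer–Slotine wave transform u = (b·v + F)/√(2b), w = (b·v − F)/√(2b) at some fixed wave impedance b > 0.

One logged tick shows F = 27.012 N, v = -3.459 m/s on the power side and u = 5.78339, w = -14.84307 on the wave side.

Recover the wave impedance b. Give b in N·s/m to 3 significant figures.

u + w = -9.0597;  u + w = √(2b)·v, so √(2b) = -9.0597/(-3.459) = 2.6192.
b = (√(2b))²/2 = 6.8600/2 = 3.4300.
(Check via u − w = 2F/√(2b): u − w = 20.6265, 2F/√(2b) = 20.6264.)

b = 3.43 N·s/m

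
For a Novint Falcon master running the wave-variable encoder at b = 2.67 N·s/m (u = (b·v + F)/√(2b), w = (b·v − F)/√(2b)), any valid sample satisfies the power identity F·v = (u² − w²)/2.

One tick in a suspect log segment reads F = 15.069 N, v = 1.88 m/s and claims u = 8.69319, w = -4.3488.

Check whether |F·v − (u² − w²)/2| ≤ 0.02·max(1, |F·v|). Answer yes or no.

F·v = 15.069×1.88 = 28.3297 W.
(u² − w²)/2 = (75.5716 − 18.9121)/2 = 28.3297 W.
|Δ| = 0.0000;  2% of max(1, |F·v|) = 0.5666.

yes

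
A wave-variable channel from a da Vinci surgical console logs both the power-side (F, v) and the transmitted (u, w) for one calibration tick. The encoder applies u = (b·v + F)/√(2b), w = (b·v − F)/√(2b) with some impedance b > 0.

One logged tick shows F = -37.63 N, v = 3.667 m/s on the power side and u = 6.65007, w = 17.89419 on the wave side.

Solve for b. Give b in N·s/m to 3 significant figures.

b = 22.4 N·s/m

u + w = 24.54426;  u + w = √(2b)·v, so √(2b) = 24.54426/3.667 = 6.69328.
b = (√(2b))²/2 = 44.80001/2 = 22.40000.
(Check via u − w = 2F/√(2b): u − w = -11.24412, 2F/√(2b) = -11.24411.)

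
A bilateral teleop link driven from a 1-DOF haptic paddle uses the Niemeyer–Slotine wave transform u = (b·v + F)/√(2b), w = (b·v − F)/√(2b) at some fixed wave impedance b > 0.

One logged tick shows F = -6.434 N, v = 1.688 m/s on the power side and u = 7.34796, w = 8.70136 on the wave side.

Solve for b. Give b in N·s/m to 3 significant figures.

b = 45.2 N·s/m

u + w = 16.04932;  u + w = √(2b)·v, so √(2b) = 16.04932/1.688 = 9.50789.
b = (√(2b))²/2 = 90.39999/2 = 45.20000.
(Check via u − w = 2F/√(2b): u − w = -1.35340, 2F/√(2b) = -1.35340.)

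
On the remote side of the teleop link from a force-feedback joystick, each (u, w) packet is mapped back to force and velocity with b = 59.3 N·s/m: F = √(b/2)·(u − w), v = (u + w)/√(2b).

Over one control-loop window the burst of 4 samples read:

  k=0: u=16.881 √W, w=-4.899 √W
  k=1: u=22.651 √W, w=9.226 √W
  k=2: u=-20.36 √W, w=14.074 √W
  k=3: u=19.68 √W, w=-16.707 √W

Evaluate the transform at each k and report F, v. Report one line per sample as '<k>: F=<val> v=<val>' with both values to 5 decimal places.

0: F=118.59605 v=1.10024
1: F=73.10156 v=2.92708
2: F=-187.49937 v=-0.57721
3: F=198.13381 v=0.27299

k=0: u−w=21.78000, u+w=11.98200; √(b/2)=5.44518, √(2b)=10.89036; F=5.44518×21.78=118.59605, v=11.98200/10.89036=1.10024
k=1: u−w=13.42500, u+w=31.87700; √(b/2)=5.44518, √(2b)=10.89036; F=5.44518×13.425=73.10156, v=31.87700/10.89036=2.92708
k=2: u−w=-34.43400, u+w=-6.28600; √(b/2)=5.44518, √(2b)=10.89036; F=5.44518×(-34.434)=-187.49937, v=-6.28600/10.89036=-0.57721
k=3: u−w=36.38700, u+w=2.97300; √(b/2)=5.44518, √(2b)=10.89036; F=5.44518×36.387=198.13381, v=2.97300/10.89036=0.27299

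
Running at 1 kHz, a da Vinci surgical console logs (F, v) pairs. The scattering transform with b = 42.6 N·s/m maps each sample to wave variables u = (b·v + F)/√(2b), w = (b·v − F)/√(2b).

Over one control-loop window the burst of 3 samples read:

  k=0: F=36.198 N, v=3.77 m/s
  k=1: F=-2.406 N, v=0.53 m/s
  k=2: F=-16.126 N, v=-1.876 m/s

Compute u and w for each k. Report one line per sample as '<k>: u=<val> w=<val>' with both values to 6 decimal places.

k=0: b·v=42.6×3.77=160.602000; √(2b)=9.230385; u=(160.602000+36.198)/9.230385=21.320888, w=(160.602000−36.198)/9.230385=13.477662
k=1: b·v=42.6×0.53=22.578000; √(2b)=9.230385; u=(22.578000+(-2.406))/9.230385=2.185391, w=(22.578000−(-2.406))/9.230385=2.706713
k=2: b·v=42.6×(-1.876)=-79.917600; √(2b)=9.230385; u=(-79.917600+(-16.126))/9.230385=-10.405157, w=(-79.917600−(-16.126))/9.230385=-6.911045

0: u=21.320888 w=13.477662
1: u=2.185391 w=2.706713
2: u=-10.405157 w=-6.911045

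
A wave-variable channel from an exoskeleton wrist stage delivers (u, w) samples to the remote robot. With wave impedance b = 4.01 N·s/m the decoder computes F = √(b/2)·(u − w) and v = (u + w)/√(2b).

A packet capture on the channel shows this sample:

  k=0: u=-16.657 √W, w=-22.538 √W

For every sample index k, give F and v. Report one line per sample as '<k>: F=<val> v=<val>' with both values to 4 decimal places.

0: F=8.3274 v=-13.8402

k=0: u−w=5.8810, u+w=-39.1950; √(b/2)=1.4160, √(2b)=2.8320; F=1.4160×5.881=8.3274, v=-39.1950/2.8320=-13.8402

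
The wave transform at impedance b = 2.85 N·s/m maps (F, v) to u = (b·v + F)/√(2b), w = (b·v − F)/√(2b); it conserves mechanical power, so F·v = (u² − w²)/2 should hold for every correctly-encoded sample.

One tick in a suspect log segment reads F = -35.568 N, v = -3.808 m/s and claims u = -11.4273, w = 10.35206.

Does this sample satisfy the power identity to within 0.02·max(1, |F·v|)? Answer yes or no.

F·v = (-35.568)×(-3.808) = 135.4429 W.
(u² − w²)/2 = (130.5832 − 107.1651)/2 = 11.7090 W.
|Δ| = 123.7339;  2% of max(1, |F·v|) = 2.7089.

no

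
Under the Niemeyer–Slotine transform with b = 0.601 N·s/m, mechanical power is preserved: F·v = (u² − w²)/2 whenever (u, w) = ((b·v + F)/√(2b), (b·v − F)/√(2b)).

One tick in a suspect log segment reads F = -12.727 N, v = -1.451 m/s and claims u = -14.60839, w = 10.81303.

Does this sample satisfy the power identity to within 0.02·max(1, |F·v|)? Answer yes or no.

F·v = (-12.727)×(-1.451) = 18.46688 W.
(u² − w²)/2 = (213.40506 − 116.92162)/2 = 48.24172 W.
|Δ| = 29.77484;  2% of max(1, |F·v|) = 0.36934.

no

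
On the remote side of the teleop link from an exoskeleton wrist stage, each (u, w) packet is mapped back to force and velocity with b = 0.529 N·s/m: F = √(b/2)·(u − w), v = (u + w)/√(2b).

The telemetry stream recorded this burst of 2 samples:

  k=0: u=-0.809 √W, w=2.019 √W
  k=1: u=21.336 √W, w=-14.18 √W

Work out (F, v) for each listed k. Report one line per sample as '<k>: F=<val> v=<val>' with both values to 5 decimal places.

0: F=-1.45443 v=1.17637
1: F=18.26572 v=6.95709

k=0: u−w=-2.82800, u+w=1.21000; √(b/2)=0.51430, √(2b)=1.02859; F=0.51430×(-2.828)=-1.45443, v=1.21000/1.02859=1.17637
k=1: u−w=35.51600, u+w=7.15600; √(b/2)=0.51430, √(2b)=1.02859; F=0.51430×35.516=18.26572, v=7.15600/1.02859=6.95709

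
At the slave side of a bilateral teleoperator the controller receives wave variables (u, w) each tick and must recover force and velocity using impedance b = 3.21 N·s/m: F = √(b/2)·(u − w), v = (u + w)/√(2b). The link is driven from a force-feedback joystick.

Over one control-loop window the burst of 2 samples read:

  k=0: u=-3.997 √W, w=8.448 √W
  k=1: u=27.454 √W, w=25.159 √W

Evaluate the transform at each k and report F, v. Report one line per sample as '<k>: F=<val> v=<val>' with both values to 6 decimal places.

k=0: u−w=-12.445000, u+w=4.451000; √(b/2)=1.266886, √(2b)=2.533772; F=1.266886×(-12.445)=-15.766396, v=4.451000/2.533772=1.756670
k=1: u−w=2.295000, u+w=52.613000; √(b/2)=1.266886, √(2b)=2.533772; F=1.266886×2.295=2.907503, v=52.613000/2.533772=20.764695

0: F=-15.766396 v=1.756670
1: F=2.907503 v=20.764695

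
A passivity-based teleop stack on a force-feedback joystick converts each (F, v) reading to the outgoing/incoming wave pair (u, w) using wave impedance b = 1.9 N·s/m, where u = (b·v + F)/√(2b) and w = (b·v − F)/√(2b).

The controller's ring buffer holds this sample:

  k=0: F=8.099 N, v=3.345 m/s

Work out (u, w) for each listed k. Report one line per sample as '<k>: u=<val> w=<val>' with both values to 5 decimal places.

0: u=7.41500 w=-0.89440

k=0: b·v=1.9×3.345=6.35550; √(2b)=1.94936; u=(6.35550+8.099)/1.94936=7.41500, w=(6.35550−8.099)/1.94936=-0.89440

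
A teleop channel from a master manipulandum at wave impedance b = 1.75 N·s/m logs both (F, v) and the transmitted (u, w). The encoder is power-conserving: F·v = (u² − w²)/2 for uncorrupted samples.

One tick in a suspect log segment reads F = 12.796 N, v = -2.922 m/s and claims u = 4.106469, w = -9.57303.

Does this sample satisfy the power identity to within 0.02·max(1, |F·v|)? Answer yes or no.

F·v = 12.796×(-2.922) = -37.389912 W.
(u² − w²)/2 = (16.863088 − 91.642903)/2 = -37.389908 W.
|Δ| = 0.000004;  2% of max(1, |F·v|) = 0.747798.

yes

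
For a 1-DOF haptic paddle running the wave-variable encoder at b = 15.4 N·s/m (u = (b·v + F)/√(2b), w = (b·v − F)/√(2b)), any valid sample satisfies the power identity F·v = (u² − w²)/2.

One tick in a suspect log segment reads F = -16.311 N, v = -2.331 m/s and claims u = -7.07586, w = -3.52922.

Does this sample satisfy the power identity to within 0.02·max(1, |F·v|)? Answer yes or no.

no

F·v = (-16.311)×(-2.331) = 38.0209 W.
(u² − w²)/2 = (50.0678 − 12.4554)/2 = 18.8062 W.
|Δ| = 19.2147;  2% of max(1, |F·v|) = 0.7604.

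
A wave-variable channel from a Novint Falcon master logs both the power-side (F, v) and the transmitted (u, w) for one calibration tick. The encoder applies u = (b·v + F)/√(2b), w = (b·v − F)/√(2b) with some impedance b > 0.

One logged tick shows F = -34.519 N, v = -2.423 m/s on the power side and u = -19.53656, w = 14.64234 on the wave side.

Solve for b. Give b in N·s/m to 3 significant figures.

b = 2.04 N·s/m

u + w = -4.8942;  u + w = √(2b)·v, so √(2b) = -4.8942/(-2.423) = 2.0199.
b = (√(2b))²/2 = 4.0800/2 = 2.0400.
(Check via u − w = 2F/√(2b): u − w = -34.1789, 2F/√(2b) = -34.1789.)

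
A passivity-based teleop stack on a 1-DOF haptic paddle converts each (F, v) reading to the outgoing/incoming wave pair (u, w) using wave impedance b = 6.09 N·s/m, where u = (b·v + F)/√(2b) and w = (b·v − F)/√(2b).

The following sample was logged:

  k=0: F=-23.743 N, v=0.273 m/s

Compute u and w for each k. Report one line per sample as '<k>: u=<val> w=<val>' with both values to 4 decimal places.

k=0: b·v=6.09×0.273=1.6626; √(2b)=3.4900; u=(1.6626+(-23.743))/3.4900=-6.3268, w=(1.6626−(-23.743))/3.4900=7.2796

0: u=-6.3268 w=7.2796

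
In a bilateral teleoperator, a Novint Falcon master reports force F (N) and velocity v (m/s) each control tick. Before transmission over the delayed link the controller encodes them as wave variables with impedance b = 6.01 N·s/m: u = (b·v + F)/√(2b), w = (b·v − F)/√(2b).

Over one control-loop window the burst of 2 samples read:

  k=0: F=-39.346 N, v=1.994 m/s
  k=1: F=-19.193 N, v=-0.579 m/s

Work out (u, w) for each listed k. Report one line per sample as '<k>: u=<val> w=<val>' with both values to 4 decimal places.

k=0: b·v=6.01×1.994=11.9839; √(2b)=3.4670; u=(11.9839+(-39.346))/3.4670=-7.8922, w=(11.9839−(-39.346))/3.4670=14.8053
k=1: b·v=6.01×(-0.579)=-3.4798; √(2b)=3.4670; u=(-3.4798+(-19.193))/3.4670=-6.5396, w=(-3.4798−(-19.193))/3.4670=4.5322

0: u=-7.8922 w=14.8053
1: u=-6.5396 w=4.5322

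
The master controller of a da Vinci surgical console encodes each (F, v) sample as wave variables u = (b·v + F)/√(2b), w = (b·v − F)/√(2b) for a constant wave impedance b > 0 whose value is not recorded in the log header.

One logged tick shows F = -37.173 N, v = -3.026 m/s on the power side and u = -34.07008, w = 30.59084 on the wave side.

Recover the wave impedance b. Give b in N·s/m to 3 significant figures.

b = 0.661 N·s/m

u + w = -3.47924;  u + w = √(2b)·v, so √(2b) = -3.47924/(-3.026) = 1.14978.
b = (√(2b))²/2 = 1.32200/2 = 0.66100.
(Check via u − w = 2F/√(2b): u − w = -64.66092, 2F/√(2b) = -64.66096.)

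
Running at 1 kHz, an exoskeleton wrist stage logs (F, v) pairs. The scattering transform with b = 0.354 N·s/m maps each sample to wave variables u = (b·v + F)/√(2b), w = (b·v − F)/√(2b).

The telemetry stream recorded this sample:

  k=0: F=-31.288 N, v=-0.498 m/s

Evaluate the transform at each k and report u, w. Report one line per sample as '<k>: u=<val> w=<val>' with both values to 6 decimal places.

k=0: b·v=0.354×(-0.498)=-0.176292; √(2b)=0.841427; u=(-0.176292+(-31.288))/0.841427=-37.393949, w=(-0.176292−(-31.288))/0.841427=36.974918

0: u=-37.393949 w=36.974918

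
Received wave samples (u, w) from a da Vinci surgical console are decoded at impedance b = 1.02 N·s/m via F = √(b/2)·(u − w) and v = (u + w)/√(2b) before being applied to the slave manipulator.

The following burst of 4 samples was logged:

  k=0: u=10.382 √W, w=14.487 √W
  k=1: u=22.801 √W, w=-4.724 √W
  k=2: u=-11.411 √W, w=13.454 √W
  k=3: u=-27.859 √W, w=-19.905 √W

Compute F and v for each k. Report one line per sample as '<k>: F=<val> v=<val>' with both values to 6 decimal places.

k=0: u−w=-4.105000, u+w=24.869000; √(b/2)=0.714143, √(2b)=1.428286; F=0.714143×(-4.105)=-2.931556, v=24.869000/1.428286=17.411783
k=1: u−w=27.525000, u+w=18.077000; √(b/2)=0.714143, √(2b)=1.428286; F=0.714143×27.525=19.656782, v=18.077000/1.428286=12.656432
k=2: u−w=-24.865000, u+w=2.043000; √(b/2)=0.714143, √(2b)=1.428286; F=0.714143×(-24.865)=-17.757162, v=2.043000/1.428286=1.430386
k=3: u−w=-7.954000, u+w=-47.764000; √(b/2)=0.714143, √(2b)=1.428286; F=0.714143×(-7.954)=-5.680292, v=-47.764000/1.428286=-33.441489

0: F=-2.931556 v=17.411783
1: F=19.656782 v=12.656432
2: F=-17.757162 v=1.430386
3: F=-5.680292 v=-33.441489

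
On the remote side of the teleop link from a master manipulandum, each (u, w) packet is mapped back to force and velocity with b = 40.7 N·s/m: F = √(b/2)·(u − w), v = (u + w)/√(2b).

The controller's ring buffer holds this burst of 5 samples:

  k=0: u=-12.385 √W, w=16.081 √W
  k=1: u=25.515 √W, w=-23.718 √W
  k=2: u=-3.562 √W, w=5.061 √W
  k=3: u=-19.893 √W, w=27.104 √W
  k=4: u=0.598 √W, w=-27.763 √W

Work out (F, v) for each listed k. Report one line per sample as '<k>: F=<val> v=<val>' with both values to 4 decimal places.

k=0: u−w=-28.4660, u+w=3.6960; √(b/2)=4.5111, √(2b)=9.0222; F=4.5111×(-28.466)=-128.4129, v=3.6960/9.0222=0.4097
k=1: u−w=49.2330, u+w=1.7970; √(b/2)=4.5111, √(2b)=9.0222; F=4.5111×49.233=222.0949, v=1.7970/9.0222=0.1992
k=2: u−w=-8.6230, u+w=1.4990; √(b/2)=4.5111, √(2b)=9.0222; F=4.5111×(-8.623)=-38.8992, v=1.4990/9.0222=0.1661
k=3: u−w=-46.9970, u+w=7.2110; √(b/2)=4.5111, √(2b)=9.0222; F=4.5111×(-46.997)=-212.0080, v=7.2110/9.0222=0.7993
k=4: u−w=28.3610, u+w=-27.1650; √(b/2)=4.5111, √(2b)=9.0222; F=4.5111×28.361=127.9392, v=-27.1650/9.0222=-3.0109

0: F=-128.4129 v=0.4097
1: F=222.0949 v=0.1992
2: F=-38.8992 v=0.1661
3: F=-212.0080 v=0.7993
4: F=127.9392 v=-3.0109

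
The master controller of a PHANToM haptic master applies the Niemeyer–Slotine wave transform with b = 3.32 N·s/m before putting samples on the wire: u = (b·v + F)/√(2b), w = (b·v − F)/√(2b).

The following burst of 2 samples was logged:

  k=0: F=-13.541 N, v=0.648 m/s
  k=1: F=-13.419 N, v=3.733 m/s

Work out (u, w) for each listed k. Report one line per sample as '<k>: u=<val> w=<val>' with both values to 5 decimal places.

k=0: b·v=3.32×0.648=2.15136; √(2b)=2.57682; u=(2.15136+(-13.541))/2.57682=-4.42004, w=(2.15136−(-13.541))/2.57682=6.08982
k=1: b·v=3.32×3.733=12.39356; √(2b)=2.57682; u=(12.39356+(-13.419))/2.57682=-0.39795, w=(12.39356−(-13.419))/2.57682=10.01722

0: u=-4.42004 w=6.08982
1: u=-0.39795 w=10.01722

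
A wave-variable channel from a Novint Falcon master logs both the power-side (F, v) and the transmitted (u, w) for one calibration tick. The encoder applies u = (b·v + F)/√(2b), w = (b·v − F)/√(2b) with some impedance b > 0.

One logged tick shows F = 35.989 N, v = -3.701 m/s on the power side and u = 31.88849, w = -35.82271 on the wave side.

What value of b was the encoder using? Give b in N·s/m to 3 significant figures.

b = 0.565 N·s/m

u + w = -3.9342;  u + w = √(2b)·v, so √(2b) = -3.9342/(-3.701) = 1.0630.
b = (√(2b))²/2 = 1.1300/2 = 0.5650.
(Check via u − w = 2F/√(2b): u − w = 67.7112, 2F/√(2b) = 67.7112.)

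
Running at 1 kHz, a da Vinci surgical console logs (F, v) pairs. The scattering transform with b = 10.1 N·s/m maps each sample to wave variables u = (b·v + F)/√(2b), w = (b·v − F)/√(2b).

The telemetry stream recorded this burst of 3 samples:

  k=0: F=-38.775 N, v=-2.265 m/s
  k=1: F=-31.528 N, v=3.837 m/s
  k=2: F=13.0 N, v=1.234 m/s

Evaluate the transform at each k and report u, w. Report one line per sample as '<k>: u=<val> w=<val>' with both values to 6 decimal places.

0: u=-13.717279 w=3.537370
1: u=1.607697 w=15.637473
2: u=5.665532 w=-0.119392

k=0: b·v=10.1×(-2.265)=-22.876500; √(2b)=4.494441; u=(-22.876500+(-38.775))/4.494441=-13.717279, w=(-22.876500−(-38.775))/4.494441=3.537370
k=1: b·v=10.1×3.837=38.753700; √(2b)=4.494441; u=(38.753700+(-31.528))/4.494441=1.607697, w=(38.753700−(-31.528))/4.494441=15.637473
k=2: b·v=10.1×1.234=12.463400; √(2b)=4.494441; u=(12.463400+13.0)/4.494441=5.665532, w=(12.463400−13.0)/4.494441=-0.119392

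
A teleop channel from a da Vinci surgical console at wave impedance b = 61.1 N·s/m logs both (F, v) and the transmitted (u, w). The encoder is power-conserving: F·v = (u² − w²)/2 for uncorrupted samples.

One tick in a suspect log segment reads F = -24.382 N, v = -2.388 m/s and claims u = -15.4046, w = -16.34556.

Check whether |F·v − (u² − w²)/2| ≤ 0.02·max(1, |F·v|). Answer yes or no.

no

F·v = (-24.382)×(-2.388) = 58.2242 W.
(u² − w²)/2 = (237.3017 − 267.1773)/2 = -14.9378 W.
|Δ| = 73.1620;  2% of max(1, |F·v|) = 1.1645.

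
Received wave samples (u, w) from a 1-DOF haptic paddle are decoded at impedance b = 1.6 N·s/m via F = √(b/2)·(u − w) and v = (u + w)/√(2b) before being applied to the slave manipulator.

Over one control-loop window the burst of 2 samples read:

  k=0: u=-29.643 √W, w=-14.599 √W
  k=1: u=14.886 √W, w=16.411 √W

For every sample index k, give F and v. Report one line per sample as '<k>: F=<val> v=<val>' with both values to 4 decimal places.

k=0: u−w=-15.0440, u+w=-44.2420; √(b/2)=0.8944, √(2b)=1.7889; F=0.8944×(-15.044)=-13.4558, v=-44.2420/1.7889=-24.7320
k=1: u−w=-1.5250, u+w=31.2970; √(b/2)=0.8944, √(2b)=1.7889; F=0.8944×(-1.525)=-1.3640, v=31.2970/1.7889=17.4956

0: F=-13.4558 v=-24.7320
1: F=-1.3640 v=17.4956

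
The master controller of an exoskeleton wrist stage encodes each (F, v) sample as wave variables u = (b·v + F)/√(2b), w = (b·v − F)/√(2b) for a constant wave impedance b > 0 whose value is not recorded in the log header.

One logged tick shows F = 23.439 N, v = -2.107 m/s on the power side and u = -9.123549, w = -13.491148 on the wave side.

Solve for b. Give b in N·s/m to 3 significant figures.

b = 57.6 N·s/m

u + w = -22.614697;  u + w = √(2b)·v, so √(2b) = -22.614697/(-2.107) = 10.733126.
b = (√(2b))²/2 = 115.199999/2 = 57.600000.
(Check via u − w = 2F/√(2b): u − w = 4.367599, 2F/√(2b) = 4.367600.)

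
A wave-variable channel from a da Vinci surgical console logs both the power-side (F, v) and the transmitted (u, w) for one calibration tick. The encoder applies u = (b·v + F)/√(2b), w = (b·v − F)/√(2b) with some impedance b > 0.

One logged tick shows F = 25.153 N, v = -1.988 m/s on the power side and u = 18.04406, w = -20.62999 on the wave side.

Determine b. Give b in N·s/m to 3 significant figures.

u + w = -2.5859;  u + w = √(2b)·v, so √(2b) = -2.5859/(-1.988) = 1.3008.
b = (√(2b))²/2 = 1.6920/2 = 0.8460.
(Check via u − w = 2F/√(2b): u − w = 38.6741, 2F/√(2b) = 38.6740.)

b = 0.846 N·s/m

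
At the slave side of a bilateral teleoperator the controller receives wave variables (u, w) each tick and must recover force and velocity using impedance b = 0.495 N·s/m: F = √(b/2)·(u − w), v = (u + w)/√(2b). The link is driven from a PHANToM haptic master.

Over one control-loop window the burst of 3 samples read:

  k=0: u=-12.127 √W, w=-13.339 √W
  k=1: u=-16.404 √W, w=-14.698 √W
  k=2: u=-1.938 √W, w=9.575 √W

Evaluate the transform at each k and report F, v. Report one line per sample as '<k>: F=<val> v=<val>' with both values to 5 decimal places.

k=0: u−w=1.21200, u+w=-25.46600; √(b/2)=0.49749, √(2b)=0.99499; F=0.49749×1.212=0.60296, v=-25.46600/0.99499=-25.59429
k=1: u−w=-1.70600, u+w=-31.10200; √(b/2)=0.49749, √(2b)=0.99499; F=0.49749×(-1.706)=-0.84872, v=-31.10200/0.99499=-31.25869
k=2: u−w=-11.51300, u+w=7.63700; √(b/2)=0.49749, √(2b)=0.99499; F=0.49749×(-11.513)=-5.72765, v=7.63700/0.99499=7.67547

0: F=0.60296 v=-25.59429
1: F=-0.84872 v=-31.25869
2: F=-5.72765 v=7.67547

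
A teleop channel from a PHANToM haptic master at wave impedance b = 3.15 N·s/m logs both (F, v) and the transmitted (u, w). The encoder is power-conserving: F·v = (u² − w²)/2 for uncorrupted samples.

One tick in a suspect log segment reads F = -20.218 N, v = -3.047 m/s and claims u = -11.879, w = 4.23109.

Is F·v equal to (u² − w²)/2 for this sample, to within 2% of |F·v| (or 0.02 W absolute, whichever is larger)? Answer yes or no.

yes

F·v = (-20.218)×(-3.047) = 61.60425 W.
(u² − w²)/2 = (141.11064 − 17.90212)/2 = 61.60426 W.
|Δ| = 0.00001;  2% of max(1, |F·v|) = 1.23208.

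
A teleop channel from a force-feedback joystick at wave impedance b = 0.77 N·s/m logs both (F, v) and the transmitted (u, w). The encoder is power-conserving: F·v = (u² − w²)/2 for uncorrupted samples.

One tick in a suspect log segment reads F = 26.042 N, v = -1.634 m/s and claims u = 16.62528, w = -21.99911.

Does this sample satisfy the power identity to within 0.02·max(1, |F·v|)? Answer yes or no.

F·v = 26.042×(-1.634) = -42.55263 W.
(u² − w²)/2 = (276.39994 − 483.96084)/2 = -103.78045 W.
|Δ| = 61.22782;  2% of max(1, |F·v|) = 0.85105.

no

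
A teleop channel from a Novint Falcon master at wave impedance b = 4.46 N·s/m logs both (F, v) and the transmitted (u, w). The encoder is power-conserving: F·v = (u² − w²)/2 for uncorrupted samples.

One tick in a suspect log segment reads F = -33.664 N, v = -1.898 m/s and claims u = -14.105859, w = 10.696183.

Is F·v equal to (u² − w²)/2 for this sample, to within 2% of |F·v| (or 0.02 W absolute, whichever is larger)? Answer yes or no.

no

F·v = (-33.664)×(-1.898) = 63.894272 W.
(u² − w²)/2 = (198.975258 − 114.408331)/2 = 42.283464 W.
|Δ| = 21.610808;  2% of max(1, |F·v|) = 1.277885.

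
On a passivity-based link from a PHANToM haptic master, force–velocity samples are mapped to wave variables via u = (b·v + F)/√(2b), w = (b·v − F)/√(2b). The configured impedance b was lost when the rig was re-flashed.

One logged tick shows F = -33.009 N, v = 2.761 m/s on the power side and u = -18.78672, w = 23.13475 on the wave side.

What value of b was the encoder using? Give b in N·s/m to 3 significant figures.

u + w = 4.34803;  u + w = √(2b)·v, so √(2b) = 4.34803/2.761 = 1.57480.
b = (√(2b))²/2 = 2.48000/2 = 1.24000.
(Check via u − w = 2F/√(2b): u − w = -41.92147, 2F/√(2b) = -41.92144.)

b = 1.24 N·s/m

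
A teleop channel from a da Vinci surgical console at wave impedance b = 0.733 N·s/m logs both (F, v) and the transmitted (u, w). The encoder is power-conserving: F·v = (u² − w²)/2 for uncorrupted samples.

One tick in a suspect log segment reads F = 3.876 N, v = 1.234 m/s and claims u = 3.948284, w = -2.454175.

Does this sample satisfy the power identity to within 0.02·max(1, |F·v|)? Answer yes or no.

F·v = 3.876×1.234 = 4.782984 W.
(u² − w²)/2 = (15.588947 − 6.022975)/2 = 4.782986 W.
|Δ| = 0.000002;  2% of max(1, |F·v|) = 0.095660.

yes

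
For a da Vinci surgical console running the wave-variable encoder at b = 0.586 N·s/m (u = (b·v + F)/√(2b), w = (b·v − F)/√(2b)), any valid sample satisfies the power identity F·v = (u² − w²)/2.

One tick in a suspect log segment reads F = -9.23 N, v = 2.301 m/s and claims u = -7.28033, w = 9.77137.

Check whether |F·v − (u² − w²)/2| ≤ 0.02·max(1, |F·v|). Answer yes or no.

yes

F·v = (-9.23)×2.301 = -21.2382 W.
(u² − w²)/2 = (53.0032 − 95.4797)/2 = -21.2382 W.
|Δ| = 0.0000;  2% of max(1, |F·v|) = 0.4248.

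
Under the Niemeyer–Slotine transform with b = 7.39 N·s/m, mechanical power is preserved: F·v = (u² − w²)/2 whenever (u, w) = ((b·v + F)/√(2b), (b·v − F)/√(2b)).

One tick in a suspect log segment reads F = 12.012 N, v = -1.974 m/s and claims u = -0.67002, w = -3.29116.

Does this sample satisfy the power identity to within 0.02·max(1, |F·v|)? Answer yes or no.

no

F·v = 12.012×(-1.974) = -23.71169 W.
(u² − w²)/2 = (0.44893 − 10.83173)/2 = -5.19140 W.
|Δ| = 18.52028;  2% of max(1, |F·v|) = 0.47423.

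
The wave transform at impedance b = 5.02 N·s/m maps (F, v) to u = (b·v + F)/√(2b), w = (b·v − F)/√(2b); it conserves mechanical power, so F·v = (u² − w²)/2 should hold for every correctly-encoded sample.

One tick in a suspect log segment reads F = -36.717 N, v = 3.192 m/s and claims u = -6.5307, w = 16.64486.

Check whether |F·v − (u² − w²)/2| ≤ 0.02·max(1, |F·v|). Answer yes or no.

yes

F·v = (-36.717)×3.192 = -117.2007 W.
(u² − w²)/2 = (42.6500 − 277.0514)/2 = -117.2007 W.
|Δ| = 0.0000;  2% of max(1, |F·v|) = 2.3440.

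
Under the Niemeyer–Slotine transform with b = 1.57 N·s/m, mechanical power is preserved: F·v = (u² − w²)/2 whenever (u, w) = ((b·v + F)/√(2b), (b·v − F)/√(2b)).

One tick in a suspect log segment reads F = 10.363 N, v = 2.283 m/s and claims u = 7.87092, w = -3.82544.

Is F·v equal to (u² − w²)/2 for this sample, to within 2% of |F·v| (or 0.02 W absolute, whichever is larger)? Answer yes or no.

yes

F·v = 10.363×2.283 = 23.6587 W.
(u² − w²)/2 = (61.9514 − 14.6340)/2 = 23.6587 W.
|Δ| = 0.0000;  2% of max(1, |F·v|) = 0.4732.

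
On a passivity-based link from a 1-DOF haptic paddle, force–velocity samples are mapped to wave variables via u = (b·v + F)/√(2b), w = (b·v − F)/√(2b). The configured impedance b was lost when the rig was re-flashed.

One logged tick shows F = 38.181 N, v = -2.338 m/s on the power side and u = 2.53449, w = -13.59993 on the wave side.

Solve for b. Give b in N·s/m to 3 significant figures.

b = 11.2 N·s/m

u + w = -11.0654;  u + w = √(2b)·v, so √(2b) = -11.0654/(-2.338) = 4.7329.
b = (√(2b))²/2 = 22.4000/2 = 11.2000.
(Check via u − w = 2F/√(2b): u − w = 16.1344, 2F/√(2b) = 16.1344.)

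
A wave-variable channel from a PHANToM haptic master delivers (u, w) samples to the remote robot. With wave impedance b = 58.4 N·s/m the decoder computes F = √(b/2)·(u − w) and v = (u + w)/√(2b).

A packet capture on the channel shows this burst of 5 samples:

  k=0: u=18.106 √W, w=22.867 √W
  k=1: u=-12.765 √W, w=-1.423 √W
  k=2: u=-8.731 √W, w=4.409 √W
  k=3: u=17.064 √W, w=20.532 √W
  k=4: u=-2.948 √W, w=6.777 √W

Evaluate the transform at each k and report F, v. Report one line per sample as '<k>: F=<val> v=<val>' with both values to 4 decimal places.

k=0: u−w=-4.7610, u+w=40.9730; √(b/2)=5.4037, √(2b)=10.8074; F=5.4037×(-4.761)=-25.7270, v=40.9730/10.8074=3.7912
k=1: u−w=-11.3420, u+w=-14.1880; √(b/2)=5.4037, √(2b)=10.8074; F=5.4037×(-11.342)=-61.2888, v=-14.1880/10.8074=-1.3128
k=2: u−w=-13.1400, u+w=-4.3220; √(b/2)=5.4037, √(2b)=10.8074; F=5.4037×(-13.14)=-71.0046, v=-4.3220/10.8074=-0.3999
k=3: u−w=-3.4680, u+w=37.5960; √(b/2)=5.4037, √(2b)=10.8074; F=5.4037×(-3.468)=-18.7400, v=37.5960/10.8074=3.4787
k=4: u−w=-9.7250, u+w=3.8290; √(b/2)=5.4037, √(2b)=10.8074; F=5.4037×(-9.725)=-52.5510, v=3.8290/10.8074=0.3543

0: F=-25.7270 v=3.7912
1: F=-61.2888 v=-1.3128
2: F=-71.0046 v=-0.3999
3: F=-18.7400 v=3.4787
4: F=-52.5510 v=0.3543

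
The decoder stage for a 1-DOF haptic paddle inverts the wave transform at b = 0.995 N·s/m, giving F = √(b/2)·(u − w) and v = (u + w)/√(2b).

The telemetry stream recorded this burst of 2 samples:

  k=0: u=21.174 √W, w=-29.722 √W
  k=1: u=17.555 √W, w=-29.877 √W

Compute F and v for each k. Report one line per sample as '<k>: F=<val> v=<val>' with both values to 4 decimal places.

0: F=35.8988 v=-6.0595
1: F=33.4555 v=-8.7348

k=0: u−w=50.8960, u+w=-8.5480; √(b/2)=0.7053, √(2b)=1.4107; F=0.7053×50.896=35.8988, v=-8.5480/1.4107=-6.0595
k=1: u−w=47.4320, u+w=-12.3220; √(b/2)=0.7053, √(2b)=1.4107; F=0.7053×47.432=33.4555, v=-12.3220/1.4107=-8.7348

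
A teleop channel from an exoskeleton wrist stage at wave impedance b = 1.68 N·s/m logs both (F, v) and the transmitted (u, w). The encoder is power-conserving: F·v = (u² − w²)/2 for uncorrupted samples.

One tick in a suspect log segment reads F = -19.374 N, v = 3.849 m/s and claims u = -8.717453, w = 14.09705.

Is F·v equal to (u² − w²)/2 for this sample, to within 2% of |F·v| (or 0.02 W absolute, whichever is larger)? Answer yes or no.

no

F·v = (-19.374)×3.849 = -74.570526 W.
(u² − w²)/2 = (75.993987 − 198.726819)/2 = -61.366416 W.
|Δ| = 13.204110;  2% of max(1, |F·v|) = 1.491411.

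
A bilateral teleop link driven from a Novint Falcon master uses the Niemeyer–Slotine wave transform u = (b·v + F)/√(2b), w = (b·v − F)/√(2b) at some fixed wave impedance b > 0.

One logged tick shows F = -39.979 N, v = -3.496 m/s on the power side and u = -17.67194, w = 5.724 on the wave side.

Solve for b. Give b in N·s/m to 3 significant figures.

b = 5.84 N·s/m

u + w = -11.94794;  u + w = √(2b)·v, so √(2b) = -11.94794/(-3.496) = 3.41760.
b = (√(2b))²/2 = 11.68001/2 = 5.84001.
(Check via u − w = 2F/√(2b): u − w = -23.39594, 2F/√(2b) = -23.39593.)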